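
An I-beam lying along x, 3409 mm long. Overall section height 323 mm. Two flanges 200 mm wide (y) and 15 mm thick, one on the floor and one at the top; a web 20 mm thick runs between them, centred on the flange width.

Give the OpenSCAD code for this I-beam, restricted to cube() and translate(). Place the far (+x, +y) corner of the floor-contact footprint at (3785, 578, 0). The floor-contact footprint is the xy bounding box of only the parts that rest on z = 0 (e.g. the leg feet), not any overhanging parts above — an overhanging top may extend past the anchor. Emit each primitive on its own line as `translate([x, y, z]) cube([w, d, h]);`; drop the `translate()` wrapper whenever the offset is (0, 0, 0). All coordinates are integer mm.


translate([376, 378, 0]) cube([3409, 200, 15]);
translate([376, 468, 15]) cube([3409, 20, 293]);
translate([376, 378, 308]) cube([3409, 200, 15]);


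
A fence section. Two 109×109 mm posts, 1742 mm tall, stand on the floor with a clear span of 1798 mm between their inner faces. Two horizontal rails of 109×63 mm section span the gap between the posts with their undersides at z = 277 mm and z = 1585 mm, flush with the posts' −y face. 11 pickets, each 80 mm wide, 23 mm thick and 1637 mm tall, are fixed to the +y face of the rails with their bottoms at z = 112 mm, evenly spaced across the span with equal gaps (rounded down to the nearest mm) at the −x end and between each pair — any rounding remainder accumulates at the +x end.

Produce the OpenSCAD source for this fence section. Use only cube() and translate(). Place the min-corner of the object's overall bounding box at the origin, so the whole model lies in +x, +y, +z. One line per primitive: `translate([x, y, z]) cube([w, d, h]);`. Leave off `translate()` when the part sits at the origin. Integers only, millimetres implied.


cube([109, 109, 1742]);
translate([1907, 0, 0]) cube([109, 109, 1742]);
translate([109, 0, 277]) cube([1798, 109, 63]);
translate([109, 0, 1585]) cube([1798, 109, 63]);
translate([185, 109, 112]) cube([80, 23, 1637]);
translate([341, 109, 112]) cube([80, 23, 1637]);
translate([497, 109, 112]) cube([80, 23, 1637]);
translate([653, 109, 112]) cube([80, 23, 1637]);
translate([809, 109, 112]) cube([80, 23, 1637]);
translate([965, 109, 112]) cube([80, 23, 1637]);
translate([1121, 109, 112]) cube([80, 23, 1637]);
translate([1277, 109, 112]) cube([80, 23, 1637]);
translate([1433, 109, 112]) cube([80, 23, 1637]);
translate([1589, 109, 112]) cube([80, 23, 1637]);
translate([1745, 109, 112]) cube([80, 23, 1637]);


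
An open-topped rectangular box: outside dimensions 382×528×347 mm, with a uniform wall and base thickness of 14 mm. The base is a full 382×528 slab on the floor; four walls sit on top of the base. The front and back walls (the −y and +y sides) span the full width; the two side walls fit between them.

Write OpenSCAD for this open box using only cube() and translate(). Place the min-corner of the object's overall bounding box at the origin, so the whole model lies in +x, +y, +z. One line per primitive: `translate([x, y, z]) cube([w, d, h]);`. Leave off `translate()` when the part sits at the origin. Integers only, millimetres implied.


cube([382, 528, 14]);
translate([0, 0, 14]) cube([382, 14, 333]);
translate([0, 514, 14]) cube([382, 14, 333]);
translate([0, 14, 14]) cube([14, 500, 333]);
translate([368, 14, 14]) cube([14, 500, 333]);


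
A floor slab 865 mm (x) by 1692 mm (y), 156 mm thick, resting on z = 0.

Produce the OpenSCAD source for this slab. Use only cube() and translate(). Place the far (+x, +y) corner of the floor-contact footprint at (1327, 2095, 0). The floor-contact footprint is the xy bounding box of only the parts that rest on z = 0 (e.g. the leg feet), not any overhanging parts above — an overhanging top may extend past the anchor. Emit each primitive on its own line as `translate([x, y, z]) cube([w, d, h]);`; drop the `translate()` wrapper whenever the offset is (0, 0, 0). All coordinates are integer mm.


translate([462, 403, 0]) cube([865, 1692, 156]);


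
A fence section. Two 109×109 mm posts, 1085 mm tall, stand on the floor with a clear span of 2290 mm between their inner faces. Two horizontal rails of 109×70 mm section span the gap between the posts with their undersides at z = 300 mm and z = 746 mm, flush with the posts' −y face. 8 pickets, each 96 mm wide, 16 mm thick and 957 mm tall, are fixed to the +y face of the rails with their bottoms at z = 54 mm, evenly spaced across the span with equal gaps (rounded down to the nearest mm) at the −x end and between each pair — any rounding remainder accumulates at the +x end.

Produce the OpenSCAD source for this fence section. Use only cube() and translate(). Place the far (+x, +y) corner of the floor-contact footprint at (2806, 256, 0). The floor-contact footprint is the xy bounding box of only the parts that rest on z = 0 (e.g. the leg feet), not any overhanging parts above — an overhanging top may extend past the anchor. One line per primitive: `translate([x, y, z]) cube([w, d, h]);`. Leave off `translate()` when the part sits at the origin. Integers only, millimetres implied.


translate([298, 147, 0]) cube([109, 109, 1085]);
translate([2697, 147, 0]) cube([109, 109, 1085]);
translate([407, 147, 300]) cube([2290, 109, 70]);
translate([407, 147, 746]) cube([2290, 109, 70]);
translate([576, 256, 54]) cube([96, 16, 957]);
translate([841, 256, 54]) cube([96, 16, 957]);
translate([1106, 256, 54]) cube([96, 16, 957]);
translate([1371, 256, 54]) cube([96, 16, 957]);
translate([1636, 256, 54]) cube([96, 16, 957]);
translate([1901, 256, 54]) cube([96, 16, 957]);
translate([2166, 256, 54]) cube([96, 16, 957]);
translate([2431, 256, 54]) cube([96, 16, 957]);


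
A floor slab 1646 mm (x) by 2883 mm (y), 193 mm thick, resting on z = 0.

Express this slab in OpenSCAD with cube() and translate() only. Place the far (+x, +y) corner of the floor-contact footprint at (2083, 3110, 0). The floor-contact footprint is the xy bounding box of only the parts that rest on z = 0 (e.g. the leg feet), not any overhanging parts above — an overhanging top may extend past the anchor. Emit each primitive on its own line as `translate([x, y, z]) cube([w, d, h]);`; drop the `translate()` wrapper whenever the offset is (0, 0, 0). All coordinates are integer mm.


translate([437, 227, 0]) cube([1646, 2883, 193]);


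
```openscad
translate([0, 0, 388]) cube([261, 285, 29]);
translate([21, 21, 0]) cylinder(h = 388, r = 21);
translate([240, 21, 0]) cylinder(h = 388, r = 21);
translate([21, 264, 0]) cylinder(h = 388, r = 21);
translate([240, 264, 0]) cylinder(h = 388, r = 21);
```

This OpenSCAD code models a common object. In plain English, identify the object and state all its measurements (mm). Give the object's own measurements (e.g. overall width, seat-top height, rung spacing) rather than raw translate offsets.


A four-legged stool. The seat is a 261×285×29 mm slab whose top surface is at z = 417 mm; four round legs, each 42 mm in diameter, run from the floor (z = 0) to the underside of the seat, each leg's axis is inset half a diameter from the nearest pair of seat edges (so the leg's bounding box is flush with the corner).


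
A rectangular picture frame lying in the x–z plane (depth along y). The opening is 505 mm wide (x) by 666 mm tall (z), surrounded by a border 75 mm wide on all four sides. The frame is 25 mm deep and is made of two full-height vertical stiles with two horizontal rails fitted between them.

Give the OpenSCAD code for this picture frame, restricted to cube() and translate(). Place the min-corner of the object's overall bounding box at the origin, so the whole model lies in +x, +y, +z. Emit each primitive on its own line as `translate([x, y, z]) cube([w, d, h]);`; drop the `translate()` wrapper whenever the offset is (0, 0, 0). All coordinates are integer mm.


cube([75, 25, 816]);
translate([580, 0, 0]) cube([75, 25, 816]);
translate([75, 0, 0]) cube([505, 25, 75]);
translate([75, 0, 741]) cube([505, 25, 75]);


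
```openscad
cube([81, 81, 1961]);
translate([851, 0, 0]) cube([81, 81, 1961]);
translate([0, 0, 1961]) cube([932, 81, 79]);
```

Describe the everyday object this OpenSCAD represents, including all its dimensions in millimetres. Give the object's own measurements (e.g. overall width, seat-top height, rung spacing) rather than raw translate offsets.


A door frame. The clear opening is 770 mm wide and 1961 mm high. Two 81 mm wide jambs, 81 mm deep, stand either side of the opening from the floor to the top of the opening. A 79 mm thick head sits across the top of both jambs, spanning the full outside width of the frame.


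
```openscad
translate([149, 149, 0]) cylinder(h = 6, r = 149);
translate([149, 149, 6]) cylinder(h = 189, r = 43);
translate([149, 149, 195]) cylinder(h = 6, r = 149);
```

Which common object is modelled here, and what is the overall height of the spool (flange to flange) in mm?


A spool. The overall height is 201 mm.

Three coaxial cylinders, large–small–large — a spool. Two 6 mm flanges and a 189 mm core give 6 + 189 + 6 = 201 mm.


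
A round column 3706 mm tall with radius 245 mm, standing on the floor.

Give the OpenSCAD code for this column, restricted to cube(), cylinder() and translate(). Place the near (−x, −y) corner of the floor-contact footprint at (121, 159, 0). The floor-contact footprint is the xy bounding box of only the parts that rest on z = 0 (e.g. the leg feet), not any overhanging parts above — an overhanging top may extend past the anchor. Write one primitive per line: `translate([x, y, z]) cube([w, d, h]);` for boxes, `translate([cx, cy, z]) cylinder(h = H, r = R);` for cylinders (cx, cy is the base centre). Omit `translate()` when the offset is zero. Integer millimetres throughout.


translate([366, 404, 0]) cylinder(h = 3706, r = 245);


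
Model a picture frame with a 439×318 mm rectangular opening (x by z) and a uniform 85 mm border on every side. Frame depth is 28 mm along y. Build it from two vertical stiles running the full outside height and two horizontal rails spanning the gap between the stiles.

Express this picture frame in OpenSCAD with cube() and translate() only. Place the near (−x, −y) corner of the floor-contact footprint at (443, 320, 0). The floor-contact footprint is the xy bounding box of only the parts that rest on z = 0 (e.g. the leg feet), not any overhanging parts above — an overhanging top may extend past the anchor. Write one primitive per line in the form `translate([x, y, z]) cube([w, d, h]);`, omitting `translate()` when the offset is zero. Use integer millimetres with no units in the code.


translate([443, 320, 0]) cube([85, 28, 488]);
translate([967, 320, 0]) cube([85, 28, 488]);
translate([528, 320, 0]) cube([439, 28, 85]);
translate([528, 320, 403]) cube([439, 28, 85]);


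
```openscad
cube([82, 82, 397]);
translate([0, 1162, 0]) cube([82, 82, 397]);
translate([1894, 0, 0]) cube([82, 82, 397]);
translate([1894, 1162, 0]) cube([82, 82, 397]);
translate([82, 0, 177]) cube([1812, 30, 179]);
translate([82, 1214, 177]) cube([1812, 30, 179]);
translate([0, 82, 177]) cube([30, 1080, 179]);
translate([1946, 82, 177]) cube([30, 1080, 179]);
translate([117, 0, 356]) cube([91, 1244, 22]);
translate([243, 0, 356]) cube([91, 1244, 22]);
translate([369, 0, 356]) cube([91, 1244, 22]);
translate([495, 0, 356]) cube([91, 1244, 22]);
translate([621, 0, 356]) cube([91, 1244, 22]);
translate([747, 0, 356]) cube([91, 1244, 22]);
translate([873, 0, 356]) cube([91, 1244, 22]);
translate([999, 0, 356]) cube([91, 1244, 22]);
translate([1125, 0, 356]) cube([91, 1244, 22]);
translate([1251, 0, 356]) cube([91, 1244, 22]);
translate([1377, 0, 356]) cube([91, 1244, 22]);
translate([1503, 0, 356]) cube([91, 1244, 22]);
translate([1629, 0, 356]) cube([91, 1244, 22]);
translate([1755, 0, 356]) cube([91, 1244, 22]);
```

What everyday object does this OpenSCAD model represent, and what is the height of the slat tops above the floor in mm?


A bed frame. The slat-top height is 378 mm.

Four posts, four rails, and a row of slats — a bed frame. Slats sit on the rails at z = 177 + 179 = 356; with slat thickness 22, the top is 378 mm.


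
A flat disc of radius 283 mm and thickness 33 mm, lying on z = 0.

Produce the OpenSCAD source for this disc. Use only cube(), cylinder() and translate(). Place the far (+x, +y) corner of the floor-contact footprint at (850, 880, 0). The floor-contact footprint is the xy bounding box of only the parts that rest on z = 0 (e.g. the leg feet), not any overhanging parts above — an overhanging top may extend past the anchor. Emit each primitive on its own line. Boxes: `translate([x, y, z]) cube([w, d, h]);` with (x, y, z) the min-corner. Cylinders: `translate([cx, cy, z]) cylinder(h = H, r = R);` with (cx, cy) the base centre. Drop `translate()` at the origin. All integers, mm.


translate([567, 597, 0]) cylinder(h = 33, r = 283);


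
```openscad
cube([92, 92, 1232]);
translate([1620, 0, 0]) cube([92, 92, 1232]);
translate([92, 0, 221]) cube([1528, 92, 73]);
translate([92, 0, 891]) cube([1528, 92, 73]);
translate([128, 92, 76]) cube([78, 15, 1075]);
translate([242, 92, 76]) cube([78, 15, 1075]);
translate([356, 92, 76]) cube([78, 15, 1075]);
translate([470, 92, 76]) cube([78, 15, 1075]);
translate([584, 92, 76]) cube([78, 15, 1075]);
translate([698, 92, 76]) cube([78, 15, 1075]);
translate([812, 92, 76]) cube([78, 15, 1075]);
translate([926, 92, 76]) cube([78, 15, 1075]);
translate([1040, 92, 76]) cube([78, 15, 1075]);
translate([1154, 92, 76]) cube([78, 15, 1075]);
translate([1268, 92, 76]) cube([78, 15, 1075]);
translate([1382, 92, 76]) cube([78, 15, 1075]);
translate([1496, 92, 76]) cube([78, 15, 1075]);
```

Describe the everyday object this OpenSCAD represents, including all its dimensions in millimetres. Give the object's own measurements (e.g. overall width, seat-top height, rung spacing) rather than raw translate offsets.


A fence section. Two 92×92 mm posts, 1232 mm tall, stand on the floor with a clear span of 1528 mm between their inner faces. Two horizontal rails of 92×73 mm section span the gap between the posts with their undersides at z = 221 mm and z = 891 mm, flush with the posts' −y face. 13 pickets, each 78 mm wide, 15 mm thick and 1075 mm tall, are fixed to the +y face of the rails with their bottoms at z = 76 mm, spaced across the span with a 36 mm gap after the −x post and between neighbouring pickets, with 46 mm left before the +x post.


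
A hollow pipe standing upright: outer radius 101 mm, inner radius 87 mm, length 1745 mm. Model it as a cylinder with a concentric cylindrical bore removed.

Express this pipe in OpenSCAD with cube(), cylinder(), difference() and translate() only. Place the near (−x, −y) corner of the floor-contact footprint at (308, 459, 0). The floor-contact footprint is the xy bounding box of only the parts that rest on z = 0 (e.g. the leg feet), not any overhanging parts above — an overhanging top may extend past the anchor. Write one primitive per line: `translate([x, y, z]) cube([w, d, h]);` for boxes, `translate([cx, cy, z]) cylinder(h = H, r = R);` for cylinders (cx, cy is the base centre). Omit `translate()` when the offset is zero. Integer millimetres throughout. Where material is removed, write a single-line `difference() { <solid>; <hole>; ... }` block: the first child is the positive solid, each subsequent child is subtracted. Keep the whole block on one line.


difference() { translate([409, 560, 0]) cylinder(h = 1745, r = 101); translate([409, 560, 0]) cylinder(h = 1745, r = 87); }


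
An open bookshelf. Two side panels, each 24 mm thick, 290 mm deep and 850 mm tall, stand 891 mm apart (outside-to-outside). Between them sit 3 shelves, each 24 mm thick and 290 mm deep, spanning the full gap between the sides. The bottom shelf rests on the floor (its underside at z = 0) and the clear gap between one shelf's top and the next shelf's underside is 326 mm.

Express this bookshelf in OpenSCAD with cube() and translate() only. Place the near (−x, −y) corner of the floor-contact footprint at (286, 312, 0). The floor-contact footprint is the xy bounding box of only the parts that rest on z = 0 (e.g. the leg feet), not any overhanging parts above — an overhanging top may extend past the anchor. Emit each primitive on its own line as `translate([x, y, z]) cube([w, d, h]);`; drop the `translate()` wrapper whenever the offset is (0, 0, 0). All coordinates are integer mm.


translate([286, 312, 0]) cube([24, 290, 850]);
translate([1153, 312, 0]) cube([24, 290, 850]);
translate([310, 312, 0]) cube([843, 290, 24]);
translate([310, 312, 350]) cube([843, 290, 24]);
translate([310, 312, 700]) cube([843, 290, 24]);


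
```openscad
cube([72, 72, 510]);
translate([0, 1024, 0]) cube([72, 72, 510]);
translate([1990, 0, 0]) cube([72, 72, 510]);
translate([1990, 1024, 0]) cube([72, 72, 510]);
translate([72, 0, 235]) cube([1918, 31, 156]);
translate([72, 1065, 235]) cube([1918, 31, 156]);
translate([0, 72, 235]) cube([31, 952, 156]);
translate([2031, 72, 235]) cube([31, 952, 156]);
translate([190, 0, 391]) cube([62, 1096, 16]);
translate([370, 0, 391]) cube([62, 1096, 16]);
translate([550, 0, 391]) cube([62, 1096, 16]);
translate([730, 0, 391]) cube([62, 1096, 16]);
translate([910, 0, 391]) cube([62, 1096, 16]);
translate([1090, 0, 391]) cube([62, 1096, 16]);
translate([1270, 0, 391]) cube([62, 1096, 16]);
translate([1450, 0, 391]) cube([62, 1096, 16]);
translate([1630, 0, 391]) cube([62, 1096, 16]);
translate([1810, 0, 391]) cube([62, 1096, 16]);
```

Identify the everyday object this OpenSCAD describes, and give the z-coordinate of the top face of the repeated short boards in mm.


A bed frame. The slat-top height is 407 mm.

Four posts, four rails, and a row of slats — a bed frame. Slats sit on the rails at z = 235 + 156 = 391; with slat thickness 16, the top is 407 mm.


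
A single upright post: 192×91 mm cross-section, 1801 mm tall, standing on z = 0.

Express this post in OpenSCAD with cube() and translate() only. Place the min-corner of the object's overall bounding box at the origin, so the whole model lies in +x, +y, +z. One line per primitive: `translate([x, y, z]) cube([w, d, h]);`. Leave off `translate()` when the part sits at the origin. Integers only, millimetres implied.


cube([192, 91, 1801]);


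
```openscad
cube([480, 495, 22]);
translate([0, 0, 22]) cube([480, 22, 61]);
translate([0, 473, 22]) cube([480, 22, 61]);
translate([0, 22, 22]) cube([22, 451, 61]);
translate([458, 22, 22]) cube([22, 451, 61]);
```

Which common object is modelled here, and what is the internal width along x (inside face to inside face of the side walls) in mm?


An open box. The internal width is 436 mm.

A 480×495 base slab with four walls standing on it — an open box. The base is 480 mm wide and the walls are 22 mm thick, so the internal width is 480 − 2 × 22 = 436 mm.


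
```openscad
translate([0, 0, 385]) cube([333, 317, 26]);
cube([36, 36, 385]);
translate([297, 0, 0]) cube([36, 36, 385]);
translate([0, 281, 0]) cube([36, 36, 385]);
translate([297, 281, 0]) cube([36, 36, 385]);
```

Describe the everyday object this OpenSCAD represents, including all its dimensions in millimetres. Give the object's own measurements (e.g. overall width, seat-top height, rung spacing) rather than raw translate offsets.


A simple wooden stool: a rectangular seat 333 mm (x) by 317 mm (y), 26 mm thick, top face at z = 411 mm, on four square legs, each 36×36 mm in cross-section. The legs rest on z = 0, each flush with a corner of the seat.


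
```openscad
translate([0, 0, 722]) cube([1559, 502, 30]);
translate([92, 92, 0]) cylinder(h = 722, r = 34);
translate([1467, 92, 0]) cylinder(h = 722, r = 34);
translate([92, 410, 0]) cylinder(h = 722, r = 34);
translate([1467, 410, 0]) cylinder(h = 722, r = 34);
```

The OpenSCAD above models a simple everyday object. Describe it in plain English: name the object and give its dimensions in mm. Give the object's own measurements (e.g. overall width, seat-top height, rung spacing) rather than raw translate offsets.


A rectangular dining table. The top is 1559×502×30 mm with its upper surface at z = 752 mm. It stands on four round legs of 68 mm diameter, each leg's bounding box inset 58 mm from the nearest pair of top edges, running from the floor to the underside of the top.


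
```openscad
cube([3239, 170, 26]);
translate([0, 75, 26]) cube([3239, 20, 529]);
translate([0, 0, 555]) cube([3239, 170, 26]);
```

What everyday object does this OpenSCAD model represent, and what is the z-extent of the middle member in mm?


An I-beam. The web height is 529 mm.

Two wide flanges with a thin centred web — an I-beam. Overall 581 mm minus two 26 mm flanges gives a web of 581 − 2·26 = 529 mm.


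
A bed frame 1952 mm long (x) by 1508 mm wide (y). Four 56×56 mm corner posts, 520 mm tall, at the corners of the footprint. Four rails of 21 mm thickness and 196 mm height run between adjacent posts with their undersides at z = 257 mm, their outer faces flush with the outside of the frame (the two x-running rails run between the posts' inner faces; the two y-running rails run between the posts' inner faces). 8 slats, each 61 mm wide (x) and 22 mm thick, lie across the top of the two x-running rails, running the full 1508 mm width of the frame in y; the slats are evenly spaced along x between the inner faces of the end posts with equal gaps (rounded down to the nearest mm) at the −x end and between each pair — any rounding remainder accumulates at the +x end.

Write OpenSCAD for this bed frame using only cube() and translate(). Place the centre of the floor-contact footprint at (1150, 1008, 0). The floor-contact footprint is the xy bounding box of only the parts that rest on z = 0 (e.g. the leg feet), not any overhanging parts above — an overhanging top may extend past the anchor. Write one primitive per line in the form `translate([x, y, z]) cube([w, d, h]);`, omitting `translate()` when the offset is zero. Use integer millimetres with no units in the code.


translate([174, 254, 0]) cube([56, 56, 520]);
translate([174, 1706, 0]) cube([56, 56, 520]);
translate([2070, 254, 0]) cube([56, 56, 520]);
translate([2070, 1706, 0]) cube([56, 56, 520]);
translate([230, 254, 257]) cube([1840, 21, 196]);
translate([230, 1741, 257]) cube([1840, 21, 196]);
translate([174, 310, 257]) cube([21, 1396, 196]);
translate([2105, 310, 257]) cube([21, 1396, 196]);
translate([380, 254, 453]) cube([61, 1508, 22]);
translate([591, 254, 453]) cube([61, 1508, 22]);
translate([802, 254, 453]) cube([61, 1508, 22]);
translate([1013, 254, 453]) cube([61, 1508, 22]);
translate([1224, 254, 453]) cube([61, 1508, 22]);
translate([1435, 254, 453]) cube([61, 1508, 22]);
translate([1646, 254, 453]) cube([61, 1508, 22]);
translate([1857, 254, 453]) cube([61, 1508, 22]);


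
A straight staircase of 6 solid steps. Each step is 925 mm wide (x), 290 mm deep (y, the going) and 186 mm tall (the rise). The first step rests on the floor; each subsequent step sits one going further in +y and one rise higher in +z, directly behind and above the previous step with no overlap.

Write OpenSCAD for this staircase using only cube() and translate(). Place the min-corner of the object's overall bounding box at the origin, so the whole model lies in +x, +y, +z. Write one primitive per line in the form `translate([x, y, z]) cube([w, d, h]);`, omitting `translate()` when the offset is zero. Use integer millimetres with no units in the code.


cube([925, 290, 186]);
translate([0, 290, 186]) cube([925, 290, 186]);
translate([0, 580, 372]) cube([925, 290, 186]);
translate([0, 870, 558]) cube([925, 290, 186]);
translate([0, 1160, 744]) cube([925, 290, 186]);
translate([0, 1450, 930]) cube([925, 290, 186]);


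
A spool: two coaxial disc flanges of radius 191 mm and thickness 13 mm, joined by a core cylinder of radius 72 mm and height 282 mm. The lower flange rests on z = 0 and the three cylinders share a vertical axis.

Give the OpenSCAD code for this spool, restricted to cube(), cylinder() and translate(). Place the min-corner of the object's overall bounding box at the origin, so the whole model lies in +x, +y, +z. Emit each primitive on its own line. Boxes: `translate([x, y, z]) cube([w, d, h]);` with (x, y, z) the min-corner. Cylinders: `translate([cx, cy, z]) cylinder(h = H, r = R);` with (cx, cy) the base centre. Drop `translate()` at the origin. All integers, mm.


translate([191, 191, 0]) cylinder(h = 13, r = 191);
translate([191, 191, 13]) cylinder(h = 282, r = 72);
translate([191, 191, 295]) cylinder(h = 13, r = 191);


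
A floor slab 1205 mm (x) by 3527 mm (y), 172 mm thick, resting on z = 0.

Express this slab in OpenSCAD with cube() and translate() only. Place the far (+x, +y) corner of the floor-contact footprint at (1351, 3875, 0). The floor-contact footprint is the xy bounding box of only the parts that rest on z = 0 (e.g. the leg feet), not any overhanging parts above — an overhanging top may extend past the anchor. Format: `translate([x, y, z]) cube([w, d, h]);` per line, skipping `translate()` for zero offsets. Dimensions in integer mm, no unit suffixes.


translate([146, 348, 0]) cube([1205, 3527, 172]);


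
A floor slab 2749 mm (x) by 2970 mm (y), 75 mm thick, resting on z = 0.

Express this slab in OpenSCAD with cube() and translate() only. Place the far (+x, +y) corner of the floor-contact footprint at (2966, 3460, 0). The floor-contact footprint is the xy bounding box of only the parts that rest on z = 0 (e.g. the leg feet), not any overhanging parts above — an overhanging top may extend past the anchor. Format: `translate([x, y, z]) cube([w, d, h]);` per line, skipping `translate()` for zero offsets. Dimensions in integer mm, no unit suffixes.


translate([217, 490, 0]) cube([2749, 2970, 75]);


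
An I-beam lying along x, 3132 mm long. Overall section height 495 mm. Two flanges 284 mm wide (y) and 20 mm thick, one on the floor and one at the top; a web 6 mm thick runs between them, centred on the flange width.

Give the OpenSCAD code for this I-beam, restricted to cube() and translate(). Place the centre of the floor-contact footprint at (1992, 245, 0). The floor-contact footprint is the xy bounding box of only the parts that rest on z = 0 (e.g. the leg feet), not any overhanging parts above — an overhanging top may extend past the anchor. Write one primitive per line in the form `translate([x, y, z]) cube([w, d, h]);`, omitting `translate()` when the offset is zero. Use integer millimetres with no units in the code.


translate([426, 103, 0]) cube([3132, 284, 20]);
translate([426, 242, 20]) cube([3132, 6, 455]);
translate([426, 103, 475]) cube([3132, 284, 20]);


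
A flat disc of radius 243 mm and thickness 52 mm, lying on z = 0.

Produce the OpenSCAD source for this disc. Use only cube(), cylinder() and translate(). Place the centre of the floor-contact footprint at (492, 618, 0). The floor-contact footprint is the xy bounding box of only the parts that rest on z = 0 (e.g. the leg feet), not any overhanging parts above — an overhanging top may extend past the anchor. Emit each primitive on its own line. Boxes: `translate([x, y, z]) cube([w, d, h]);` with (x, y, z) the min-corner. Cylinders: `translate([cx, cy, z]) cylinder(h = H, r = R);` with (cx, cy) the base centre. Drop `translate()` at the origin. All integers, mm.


translate([492, 618, 0]) cylinder(h = 52, r = 243);


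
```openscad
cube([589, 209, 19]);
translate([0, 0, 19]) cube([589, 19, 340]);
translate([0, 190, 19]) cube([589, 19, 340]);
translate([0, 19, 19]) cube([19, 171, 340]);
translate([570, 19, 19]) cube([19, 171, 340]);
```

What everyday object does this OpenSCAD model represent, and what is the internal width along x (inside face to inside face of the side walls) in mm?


An open box. The internal width is 551 mm.

A 589×209 base slab with four walls standing on it — an open box. The base is 589 mm wide and the walls are 19 mm thick, so the internal width is 589 − 2 × 19 = 551 mm.


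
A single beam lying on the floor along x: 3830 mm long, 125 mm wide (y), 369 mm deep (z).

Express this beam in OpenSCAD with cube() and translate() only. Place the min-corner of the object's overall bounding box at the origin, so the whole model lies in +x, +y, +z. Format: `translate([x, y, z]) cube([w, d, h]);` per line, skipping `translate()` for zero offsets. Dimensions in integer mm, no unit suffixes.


cube([3830, 125, 369]);


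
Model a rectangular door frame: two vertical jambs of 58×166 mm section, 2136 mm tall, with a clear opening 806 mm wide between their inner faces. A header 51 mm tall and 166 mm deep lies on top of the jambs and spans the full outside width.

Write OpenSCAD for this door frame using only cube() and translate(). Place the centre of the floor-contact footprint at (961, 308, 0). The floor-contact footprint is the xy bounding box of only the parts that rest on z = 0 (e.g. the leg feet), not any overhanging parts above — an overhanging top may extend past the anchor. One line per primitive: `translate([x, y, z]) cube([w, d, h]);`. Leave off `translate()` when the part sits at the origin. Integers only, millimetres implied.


translate([500, 225, 0]) cube([58, 166, 2136]);
translate([1364, 225, 0]) cube([58, 166, 2136]);
translate([500, 225, 2136]) cube([922, 166, 51]);


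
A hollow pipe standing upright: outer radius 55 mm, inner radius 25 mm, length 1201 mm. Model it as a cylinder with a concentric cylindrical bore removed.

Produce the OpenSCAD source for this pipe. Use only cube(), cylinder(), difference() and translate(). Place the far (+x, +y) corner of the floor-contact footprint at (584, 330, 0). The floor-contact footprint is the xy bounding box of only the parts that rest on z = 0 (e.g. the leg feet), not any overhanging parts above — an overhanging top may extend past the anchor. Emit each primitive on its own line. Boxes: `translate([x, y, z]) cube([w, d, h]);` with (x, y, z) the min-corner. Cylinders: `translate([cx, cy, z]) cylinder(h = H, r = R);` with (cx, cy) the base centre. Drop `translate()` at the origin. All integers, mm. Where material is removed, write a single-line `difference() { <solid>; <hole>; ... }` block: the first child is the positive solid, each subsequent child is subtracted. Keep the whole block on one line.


difference() { translate([529, 275, 0]) cylinder(h = 1201, r = 55); translate([529, 275, 0]) cylinder(h = 1201, r = 25); }


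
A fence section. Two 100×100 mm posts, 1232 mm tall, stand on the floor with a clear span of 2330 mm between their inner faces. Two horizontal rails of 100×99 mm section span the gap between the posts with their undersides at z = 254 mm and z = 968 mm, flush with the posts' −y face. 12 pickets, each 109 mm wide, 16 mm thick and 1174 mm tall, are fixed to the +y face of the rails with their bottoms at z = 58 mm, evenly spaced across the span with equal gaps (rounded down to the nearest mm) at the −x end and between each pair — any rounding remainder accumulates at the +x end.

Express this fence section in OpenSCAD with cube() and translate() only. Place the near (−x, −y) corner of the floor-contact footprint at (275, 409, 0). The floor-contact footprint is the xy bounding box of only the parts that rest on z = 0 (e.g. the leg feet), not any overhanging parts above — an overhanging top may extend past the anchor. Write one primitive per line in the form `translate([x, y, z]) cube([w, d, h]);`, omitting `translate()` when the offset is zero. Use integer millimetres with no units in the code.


translate([275, 409, 0]) cube([100, 100, 1232]);
translate([2705, 409, 0]) cube([100, 100, 1232]);
translate([375, 409, 254]) cube([2330, 100, 99]);
translate([375, 409, 968]) cube([2330, 100, 99]);
translate([453, 509, 58]) cube([109, 16, 1174]);
translate([640, 509, 58]) cube([109, 16, 1174]);
translate([827, 509, 58]) cube([109, 16, 1174]);
translate([1014, 509, 58]) cube([109, 16, 1174]);
translate([1201, 509, 58]) cube([109, 16, 1174]);
translate([1388, 509, 58]) cube([109, 16, 1174]);
translate([1575, 509, 58]) cube([109, 16, 1174]);
translate([1762, 509, 58]) cube([109, 16, 1174]);
translate([1949, 509, 58]) cube([109, 16, 1174]);
translate([2136, 509, 58]) cube([109, 16, 1174]);
translate([2323, 509, 58]) cube([109, 16, 1174]);
translate([2510, 509, 58]) cube([109, 16, 1174]);


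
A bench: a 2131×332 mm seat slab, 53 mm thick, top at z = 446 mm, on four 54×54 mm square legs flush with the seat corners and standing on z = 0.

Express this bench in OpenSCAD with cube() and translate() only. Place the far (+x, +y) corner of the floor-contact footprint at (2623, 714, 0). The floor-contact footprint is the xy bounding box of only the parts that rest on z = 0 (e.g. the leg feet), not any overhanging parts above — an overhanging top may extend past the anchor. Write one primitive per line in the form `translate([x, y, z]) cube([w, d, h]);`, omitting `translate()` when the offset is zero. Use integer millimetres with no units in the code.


// leg_h = 446 − 53 = 393
translate([492, 382, 393]) cube([2131, 332, 53]);
translate([492, 382, 0]) cube([54, 54, 393]);
translate([492, 660, 0]) cube([54, 54, 393]);
translate([2569, 382, 0]) cube([54, 54, 393]);
translate([2569, 660, 0]) cube([54, 54, 393]);


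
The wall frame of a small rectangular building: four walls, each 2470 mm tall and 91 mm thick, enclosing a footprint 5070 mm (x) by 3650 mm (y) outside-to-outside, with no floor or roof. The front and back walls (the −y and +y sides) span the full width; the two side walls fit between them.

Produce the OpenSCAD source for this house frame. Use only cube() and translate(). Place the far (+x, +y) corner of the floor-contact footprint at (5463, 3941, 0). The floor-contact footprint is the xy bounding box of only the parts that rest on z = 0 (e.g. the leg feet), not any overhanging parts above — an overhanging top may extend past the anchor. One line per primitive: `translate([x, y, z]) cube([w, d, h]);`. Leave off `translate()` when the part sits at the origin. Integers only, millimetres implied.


translate([393, 291, 0]) cube([5070, 91, 2470]);
translate([393, 3850, 0]) cube([5070, 91, 2470]);
translate([393, 382, 0]) cube([91, 3468, 2470]);
translate([5372, 382, 0]) cube([91, 3468, 2470]);


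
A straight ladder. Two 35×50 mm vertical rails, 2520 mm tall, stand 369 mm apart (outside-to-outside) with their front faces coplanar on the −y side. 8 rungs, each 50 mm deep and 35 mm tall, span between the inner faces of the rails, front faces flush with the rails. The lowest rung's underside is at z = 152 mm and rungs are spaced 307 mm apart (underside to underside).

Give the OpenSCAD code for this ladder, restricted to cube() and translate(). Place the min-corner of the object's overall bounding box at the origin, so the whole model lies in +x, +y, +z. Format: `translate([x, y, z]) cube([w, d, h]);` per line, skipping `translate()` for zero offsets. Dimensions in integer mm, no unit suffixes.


cube([35, 50, 2520]);
translate([334, 0, 0]) cube([35, 50, 2520]);
translate([35, 0, 152]) cube([299, 50, 35]);
translate([35, 0, 459]) cube([299, 50, 35]);
translate([35, 0, 766]) cube([299, 50, 35]);
translate([35, 0, 1073]) cube([299, 50, 35]);
translate([35, 0, 1380]) cube([299, 50, 35]);
translate([35, 0, 1687]) cube([299, 50, 35]);
translate([35, 0, 1994]) cube([299, 50, 35]);
translate([35, 0, 2301]) cube([299, 50, 35]);


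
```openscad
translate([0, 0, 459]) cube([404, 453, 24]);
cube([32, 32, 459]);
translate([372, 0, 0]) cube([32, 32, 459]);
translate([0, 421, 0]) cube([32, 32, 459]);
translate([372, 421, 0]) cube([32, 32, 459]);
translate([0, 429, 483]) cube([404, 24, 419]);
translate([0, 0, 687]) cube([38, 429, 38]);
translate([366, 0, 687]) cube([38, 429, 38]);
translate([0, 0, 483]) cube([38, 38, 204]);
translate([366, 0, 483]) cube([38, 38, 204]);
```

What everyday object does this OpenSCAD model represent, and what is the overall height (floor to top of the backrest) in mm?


A chair. The overall height is 902 mm.

A slab on four corner posts with a tall panel at the back — a chair. The seat slab sits at z = 459 with thickness 24, and the 419 mm backrest starts at the seat top, so the overall height is 459 + 24 + 419 = 902 mm.


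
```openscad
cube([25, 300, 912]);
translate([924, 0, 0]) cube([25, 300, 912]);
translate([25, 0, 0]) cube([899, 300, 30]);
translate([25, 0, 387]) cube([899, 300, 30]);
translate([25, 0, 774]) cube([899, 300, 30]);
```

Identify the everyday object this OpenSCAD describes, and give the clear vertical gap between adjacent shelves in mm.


A bookshelf. The clear shelf gap is 357 mm.

Two tall side panels with 3 horizontal boards between them — a bookshelf. The first two shelf undersides are at z = 0 and z = 387; with shelf thickness 30, the clear gap is 387 − 0 − 30 = 357 mm.


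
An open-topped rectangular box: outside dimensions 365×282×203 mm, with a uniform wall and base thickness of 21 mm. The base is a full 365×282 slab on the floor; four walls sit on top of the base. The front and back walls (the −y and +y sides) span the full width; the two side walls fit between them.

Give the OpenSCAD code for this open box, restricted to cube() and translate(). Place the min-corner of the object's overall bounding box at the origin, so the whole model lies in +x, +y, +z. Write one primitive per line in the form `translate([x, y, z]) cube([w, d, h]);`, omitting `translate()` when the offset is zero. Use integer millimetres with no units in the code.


cube([365, 282, 21]);
translate([0, 0, 21]) cube([365, 21, 182]);
translate([0, 261, 21]) cube([365, 21, 182]);
translate([0, 21, 21]) cube([21, 240, 182]);
translate([344, 21, 21]) cube([21, 240, 182]);


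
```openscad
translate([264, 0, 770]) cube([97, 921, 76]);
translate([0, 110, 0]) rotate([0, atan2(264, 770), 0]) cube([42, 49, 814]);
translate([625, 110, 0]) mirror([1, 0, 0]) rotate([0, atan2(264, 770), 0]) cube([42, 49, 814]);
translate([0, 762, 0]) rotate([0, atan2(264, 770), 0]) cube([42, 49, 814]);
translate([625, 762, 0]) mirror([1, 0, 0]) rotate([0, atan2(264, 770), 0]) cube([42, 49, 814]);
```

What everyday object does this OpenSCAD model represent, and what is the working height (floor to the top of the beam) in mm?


A sawhorse. The overall height is 846 mm.

A beam across two mirrored pairs of raked legs — a sawhorse. The beam's underside is at z = 770 (matching the legs' vertical rise in atan2(264, 770)) and the beam is 76 mm tall, so its top is at 770 + 76 = 846 mm. The raked legs top out at the beam's underside, so that is the highest point.


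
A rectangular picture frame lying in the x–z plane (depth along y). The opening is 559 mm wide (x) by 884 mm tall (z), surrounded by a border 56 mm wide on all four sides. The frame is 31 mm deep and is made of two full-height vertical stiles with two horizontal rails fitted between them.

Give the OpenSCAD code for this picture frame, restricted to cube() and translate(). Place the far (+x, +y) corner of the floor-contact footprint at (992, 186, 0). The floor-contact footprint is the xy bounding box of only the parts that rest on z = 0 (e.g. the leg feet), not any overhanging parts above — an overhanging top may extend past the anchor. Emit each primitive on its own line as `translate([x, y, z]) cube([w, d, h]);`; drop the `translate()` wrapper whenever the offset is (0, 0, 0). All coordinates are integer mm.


translate([321, 155, 0]) cube([56, 31, 996]);
translate([936, 155, 0]) cube([56, 31, 996]);
translate([377, 155, 0]) cube([559, 31, 56]);
translate([377, 155, 940]) cube([559, 31, 56]);


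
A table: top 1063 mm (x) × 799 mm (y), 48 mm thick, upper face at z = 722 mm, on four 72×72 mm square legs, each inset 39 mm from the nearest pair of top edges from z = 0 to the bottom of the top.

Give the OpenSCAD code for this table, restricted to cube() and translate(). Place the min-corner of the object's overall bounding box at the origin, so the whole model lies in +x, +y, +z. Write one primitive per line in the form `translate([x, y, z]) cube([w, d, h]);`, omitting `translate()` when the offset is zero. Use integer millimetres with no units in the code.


translate([0, 0, 674]) cube([1063, 799, 48]);
translate([39, 39, 0]) cube([72, 72, 674]);
translate([952, 39, 0]) cube([72, 72, 674]);
translate([39, 688, 0]) cube([72, 72, 674]);
translate([952, 688, 0]) cube([72, 72, 674]);
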